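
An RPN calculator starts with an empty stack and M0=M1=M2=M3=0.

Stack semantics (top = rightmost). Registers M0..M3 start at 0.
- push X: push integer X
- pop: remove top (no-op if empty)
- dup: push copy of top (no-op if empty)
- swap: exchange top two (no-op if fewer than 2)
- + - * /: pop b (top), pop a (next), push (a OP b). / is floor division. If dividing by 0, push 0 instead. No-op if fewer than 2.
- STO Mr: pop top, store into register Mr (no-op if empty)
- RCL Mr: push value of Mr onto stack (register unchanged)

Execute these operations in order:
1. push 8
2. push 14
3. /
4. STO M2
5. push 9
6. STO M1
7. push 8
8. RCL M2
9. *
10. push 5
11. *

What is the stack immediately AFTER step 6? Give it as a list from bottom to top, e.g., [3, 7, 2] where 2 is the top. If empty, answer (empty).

After op 1 (push 8): stack=[8] mem=[0,0,0,0]
After op 2 (push 14): stack=[8,14] mem=[0,0,0,0]
After op 3 (/): stack=[0] mem=[0,0,0,0]
After op 4 (STO M2): stack=[empty] mem=[0,0,0,0]
After op 5 (push 9): stack=[9] mem=[0,0,0,0]
After op 6 (STO M1): stack=[empty] mem=[0,9,0,0]

(empty)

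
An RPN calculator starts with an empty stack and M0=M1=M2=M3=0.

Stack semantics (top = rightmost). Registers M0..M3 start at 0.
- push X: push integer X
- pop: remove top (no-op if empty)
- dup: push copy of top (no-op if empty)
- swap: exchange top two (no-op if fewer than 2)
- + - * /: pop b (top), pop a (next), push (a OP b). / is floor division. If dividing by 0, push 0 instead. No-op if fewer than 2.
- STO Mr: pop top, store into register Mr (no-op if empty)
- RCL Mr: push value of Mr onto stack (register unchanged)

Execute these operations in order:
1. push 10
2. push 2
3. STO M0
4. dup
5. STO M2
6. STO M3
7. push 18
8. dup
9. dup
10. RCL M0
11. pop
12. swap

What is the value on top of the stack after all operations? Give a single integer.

Answer: 18

Derivation:
After op 1 (push 10): stack=[10] mem=[0,0,0,0]
After op 2 (push 2): stack=[10,2] mem=[0,0,0,0]
After op 3 (STO M0): stack=[10] mem=[2,0,0,0]
After op 4 (dup): stack=[10,10] mem=[2,0,0,0]
After op 5 (STO M2): stack=[10] mem=[2,0,10,0]
After op 6 (STO M3): stack=[empty] mem=[2,0,10,10]
After op 7 (push 18): stack=[18] mem=[2,0,10,10]
After op 8 (dup): stack=[18,18] mem=[2,0,10,10]
After op 9 (dup): stack=[18,18,18] mem=[2,0,10,10]
After op 10 (RCL M0): stack=[18,18,18,2] mem=[2,0,10,10]
After op 11 (pop): stack=[18,18,18] mem=[2,0,10,10]
After op 12 (swap): stack=[18,18,18] mem=[2,0,10,10]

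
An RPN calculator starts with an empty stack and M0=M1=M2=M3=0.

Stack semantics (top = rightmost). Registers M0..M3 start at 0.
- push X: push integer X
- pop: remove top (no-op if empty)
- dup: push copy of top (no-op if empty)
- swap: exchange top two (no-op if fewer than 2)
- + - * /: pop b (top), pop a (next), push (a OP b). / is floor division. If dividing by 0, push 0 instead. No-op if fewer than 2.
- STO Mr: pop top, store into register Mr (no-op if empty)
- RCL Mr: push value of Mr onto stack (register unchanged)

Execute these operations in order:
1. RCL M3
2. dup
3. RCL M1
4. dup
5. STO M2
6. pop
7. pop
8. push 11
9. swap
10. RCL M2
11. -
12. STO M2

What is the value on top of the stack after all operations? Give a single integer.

After op 1 (RCL M3): stack=[0] mem=[0,0,0,0]
After op 2 (dup): stack=[0,0] mem=[0,0,0,0]
After op 3 (RCL M1): stack=[0,0,0] mem=[0,0,0,0]
After op 4 (dup): stack=[0,0,0,0] mem=[0,0,0,0]
After op 5 (STO M2): stack=[0,0,0] mem=[0,0,0,0]
After op 6 (pop): stack=[0,0] mem=[0,0,0,0]
After op 7 (pop): stack=[0] mem=[0,0,0,0]
After op 8 (push 11): stack=[0,11] mem=[0,0,0,0]
After op 9 (swap): stack=[11,0] mem=[0,0,0,0]
After op 10 (RCL M2): stack=[11,0,0] mem=[0,0,0,0]
After op 11 (-): stack=[11,0] mem=[0,0,0,0]
After op 12 (STO M2): stack=[11] mem=[0,0,0,0]

Answer: 11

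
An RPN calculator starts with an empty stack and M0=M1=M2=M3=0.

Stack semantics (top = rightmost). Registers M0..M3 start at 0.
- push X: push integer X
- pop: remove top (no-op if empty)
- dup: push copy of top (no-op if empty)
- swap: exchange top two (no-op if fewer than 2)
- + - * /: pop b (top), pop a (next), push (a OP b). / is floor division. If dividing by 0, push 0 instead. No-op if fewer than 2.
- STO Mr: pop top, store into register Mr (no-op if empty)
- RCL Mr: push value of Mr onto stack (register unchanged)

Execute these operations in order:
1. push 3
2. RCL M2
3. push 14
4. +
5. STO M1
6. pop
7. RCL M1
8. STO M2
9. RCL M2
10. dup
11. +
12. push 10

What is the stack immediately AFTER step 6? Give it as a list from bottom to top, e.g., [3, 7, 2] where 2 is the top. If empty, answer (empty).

After op 1 (push 3): stack=[3] mem=[0,0,0,0]
After op 2 (RCL M2): stack=[3,0] mem=[0,0,0,0]
After op 3 (push 14): stack=[3,0,14] mem=[0,0,0,0]
After op 4 (+): stack=[3,14] mem=[0,0,0,0]
After op 5 (STO M1): stack=[3] mem=[0,14,0,0]
After op 6 (pop): stack=[empty] mem=[0,14,0,0]

(empty)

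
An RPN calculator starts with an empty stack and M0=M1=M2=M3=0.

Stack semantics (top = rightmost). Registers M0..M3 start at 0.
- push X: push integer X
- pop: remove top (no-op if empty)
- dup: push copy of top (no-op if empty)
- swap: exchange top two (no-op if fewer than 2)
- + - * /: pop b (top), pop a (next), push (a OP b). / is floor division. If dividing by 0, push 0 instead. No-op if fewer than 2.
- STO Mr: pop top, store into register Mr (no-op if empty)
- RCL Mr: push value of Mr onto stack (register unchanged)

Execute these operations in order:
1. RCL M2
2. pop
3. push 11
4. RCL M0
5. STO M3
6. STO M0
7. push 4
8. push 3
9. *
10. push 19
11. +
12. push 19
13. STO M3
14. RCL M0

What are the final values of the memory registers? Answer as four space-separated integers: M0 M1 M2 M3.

Answer: 11 0 0 19

Derivation:
After op 1 (RCL M2): stack=[0] mem=[0,0,0,0]
After op 2 (pop): stack=[empty] mem=[0,0,0,0]
After op 3 (push 11): stack=[11] mem=[0,0,0,0]
After op 4 (RCL M0): stack=[11,0] mem=[0,0,0,0]
After op 5 (STO M3): stack=[11] mem=[0,0,0,0]
After op 6 (STO M0): stack=[empty] mem=[11,0,0,0]
After op 7 (push 4): stack=[4] mem=[11,0,0,0]
After op 8 (push 3): stack=[4,3] mem=[11,0,0,0]
After op 9 (*): stack=[12] mem=[11,0,0,0]
After op 10 (push 19): stack=[12,19] mem=[11,0,0,0]
After op 11 (+): stack=[31] mem=[11,0,0,0]
After op 12 (push 19): stack=[31,19] mem=[11,0,0,0]
After op 13 (STO M3): stack=[31] mem=[11,0,0,19]
After op 14 (RCL M0): stack=[31,11] mem=[11,0,0,19]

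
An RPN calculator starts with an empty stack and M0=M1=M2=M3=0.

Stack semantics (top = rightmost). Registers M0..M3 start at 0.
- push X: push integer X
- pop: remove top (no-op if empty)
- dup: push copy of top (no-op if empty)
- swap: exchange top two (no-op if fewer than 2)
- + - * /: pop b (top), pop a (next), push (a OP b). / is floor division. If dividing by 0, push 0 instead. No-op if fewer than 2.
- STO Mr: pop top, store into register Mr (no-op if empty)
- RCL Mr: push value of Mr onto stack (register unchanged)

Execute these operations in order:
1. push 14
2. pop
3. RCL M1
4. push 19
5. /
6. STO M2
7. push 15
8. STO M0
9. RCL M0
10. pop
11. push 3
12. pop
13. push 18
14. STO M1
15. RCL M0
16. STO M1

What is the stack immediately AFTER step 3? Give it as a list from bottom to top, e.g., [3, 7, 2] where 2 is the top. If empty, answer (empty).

After op 1 (push 14): stack=[14] mem=[0,0,0,0]
After op 2 (pop): stack=[empty] mem=[0,0,0,0]
After op 3 (RCL M1): stack=[0] mem=[0,0,0,0]

[0]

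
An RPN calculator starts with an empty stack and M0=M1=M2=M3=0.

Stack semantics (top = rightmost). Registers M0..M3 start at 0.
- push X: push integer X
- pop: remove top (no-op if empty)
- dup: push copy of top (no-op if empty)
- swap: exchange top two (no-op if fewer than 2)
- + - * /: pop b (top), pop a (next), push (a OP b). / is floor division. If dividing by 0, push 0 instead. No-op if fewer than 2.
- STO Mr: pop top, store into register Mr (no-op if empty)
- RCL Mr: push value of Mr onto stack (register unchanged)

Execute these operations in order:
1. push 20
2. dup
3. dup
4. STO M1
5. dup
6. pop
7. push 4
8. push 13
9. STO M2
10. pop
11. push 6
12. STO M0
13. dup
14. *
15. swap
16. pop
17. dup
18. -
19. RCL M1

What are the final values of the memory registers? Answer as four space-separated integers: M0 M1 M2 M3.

Answer: 6 20 13 0

Derivation:
After op 1 (push 20): stack=[20] mem=[0,0,0,0]
After op 2 (dup): stack=[20,20] mem=[0,0,0,0]
After op 3 (dup): stack=[20,20,20] mem=[0,0,0,0]
After op 4 (STO M1): stack=[20,20] mem=[0,20,0,0]
After op 5 (dup): stack=[20,20,20] mem=[0,20,0,0]
After op 6 (pop): stack=[20,20] mem=[0,20,0,0]
After op 7 (push 4): stack=[20,20,4] mem=[0,20,0,0]
After op 8 (push 13): stack=[20,20,4,13] mem=[0,20,0,0]
After op 9 (STO M2): stack=[20,20,4] mem=[0,20,13,0]
After op 10 (pop): stack=[20,20] mem=[0,20,13,0]
After op 11 (push 6): stack=[20,20,6] mem=[0,20,13,0]
After op 12 (STO M0): stack=[20,20] mem=[6,20,13,0]
After op 13 (dup): stack=[20,20,20] mem=[6,20,13,0]
After op 14 (*): stack=[20,400] mem=[6,20,13,0]
After op 15 (swap): stack=[400,20] mem=[6,20,13,0]
After op 16 (pop): stack=[400] mem=[6,20,13,0]
After op 17 (dup): stack=[400,400] mem=[6,20,13,0]
After op 18 (-): stack=[0] mem=[6,20,13,0]
After op 19 (RCL M1): stack=[0,20] mem=[6,20,13,0]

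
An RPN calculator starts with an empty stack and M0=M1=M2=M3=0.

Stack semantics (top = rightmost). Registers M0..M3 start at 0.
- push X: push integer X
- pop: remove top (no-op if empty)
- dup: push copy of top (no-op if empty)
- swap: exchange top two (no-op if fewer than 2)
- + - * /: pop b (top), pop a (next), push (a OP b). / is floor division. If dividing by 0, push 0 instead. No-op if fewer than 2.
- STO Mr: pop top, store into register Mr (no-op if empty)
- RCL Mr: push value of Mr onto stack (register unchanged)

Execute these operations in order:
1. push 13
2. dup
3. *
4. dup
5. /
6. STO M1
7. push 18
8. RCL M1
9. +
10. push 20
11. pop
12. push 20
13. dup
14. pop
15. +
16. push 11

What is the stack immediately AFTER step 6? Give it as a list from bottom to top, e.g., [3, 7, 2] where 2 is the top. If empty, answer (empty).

After op 1 (push 13): stack=[13] mem=[0,0,0,0]
After op 2 (dup): stack=[13,13] mem=[0,0,0,0]
After op 3 (*): stack=[169] mem=[0,0,0,0]
After op 4 (dup): stack=[169,169] mem=[0,0,0,0]
After op 5 (/): stack=[1] mem=[0,0,0,0]
After op 6 (STO M1): stack=[empty] mem=[0,1,0,0]

(empty)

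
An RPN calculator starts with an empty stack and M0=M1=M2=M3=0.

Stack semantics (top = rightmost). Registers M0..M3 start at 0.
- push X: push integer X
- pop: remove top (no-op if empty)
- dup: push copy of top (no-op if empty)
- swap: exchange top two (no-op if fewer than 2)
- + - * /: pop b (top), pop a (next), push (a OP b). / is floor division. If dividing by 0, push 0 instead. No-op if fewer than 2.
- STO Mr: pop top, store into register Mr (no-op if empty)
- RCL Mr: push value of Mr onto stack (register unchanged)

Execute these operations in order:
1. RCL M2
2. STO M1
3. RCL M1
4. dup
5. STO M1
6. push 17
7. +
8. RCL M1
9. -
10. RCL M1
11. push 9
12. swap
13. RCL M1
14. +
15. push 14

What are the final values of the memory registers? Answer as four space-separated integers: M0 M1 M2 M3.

After op 1 (RCL M2): stack=[0] mem=[0,0,0,0]
After op 2 (STO M1): stack=[empty] mem=[0,0,0,0]
After op 3 (RCL M1): stack=[0] mem=[0,0,0,0]
After op 4 (dup): stack=[0,0] mem=[0,0,0,0]
After op 5 (STO M1): stack=[0] mem=[0,0,0,0]
After op 6 (push 17): stack=[0,17] mem=[0,0,0,0]
After op 7 (+): stack=[17] mem=[0,0,0,0]
After op 8 (RCL M1): stack=[17,0] mem=[0,0,0,0]
After op 9 (-): stack=[17] mem=[0,0,0,0]
After op 10 (RCL M1): stack=[17,0] mem=[0,0,0,0]
After op 11 (push 9): stack=[17,0,9] mem=[0,0,0,0]
After op 12 (swap): stack=[17,9,0] mem=[0,0,0,0]
After op 13 (RCL M1): stack=[17,9,0,0] mem=[0,0,0,0]
After op 14 (+): stack=[17,9,0] mem=[0,0,0,0]
After op 15 (push 14): stack=[17,9,0,14] mem=[0,0,0,0]

Answer: 0 0 0 0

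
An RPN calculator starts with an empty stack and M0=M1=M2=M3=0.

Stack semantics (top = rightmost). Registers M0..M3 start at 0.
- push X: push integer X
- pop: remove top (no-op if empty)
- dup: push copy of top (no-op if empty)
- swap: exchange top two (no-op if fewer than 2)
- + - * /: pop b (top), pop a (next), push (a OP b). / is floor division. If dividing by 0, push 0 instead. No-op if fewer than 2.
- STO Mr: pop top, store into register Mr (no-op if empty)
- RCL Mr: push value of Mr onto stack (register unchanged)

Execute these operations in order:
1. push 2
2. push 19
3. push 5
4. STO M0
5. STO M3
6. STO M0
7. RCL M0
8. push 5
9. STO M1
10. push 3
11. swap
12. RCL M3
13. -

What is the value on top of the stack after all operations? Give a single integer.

After op 1 (push 2): stack=[2] mem=[0,0,0,0]
After op 2 (push 19): stack=[2,19] mem=[0,0,0,0]
After op 3 (push 5): stack=[2,19,5] mem=[0,0,0,0]
After op 4 (STO M0): stack=[2,19] mem=[5,0,0,0]
After op 5 (STO M3): stack=[2] mem=[5,0,0,19]
After op 6 (STO M0): stack=[empty] mem=[2,0,0,19]
After op 7 (RCL M0): stack=[2] mem=[2,0,0,19]
After op 8 (push 5): stack=[2,5] mem=[2,0,0,19]
After op 9 (STO M1): stack=[2] mem=[2,5,0,19]
After op 10 (push 3): stack=[2,3] mem=[2,5,0,19]
After op 11 (swap): stack=[3,2] mem=[2,5,0,19]
After op 12 (RCL M3): stack=[3,2,19] mem=[2,5,0,19]
After op 13 (-): stack=[3,-17] mem=[2,5,0,19]

Answer: -17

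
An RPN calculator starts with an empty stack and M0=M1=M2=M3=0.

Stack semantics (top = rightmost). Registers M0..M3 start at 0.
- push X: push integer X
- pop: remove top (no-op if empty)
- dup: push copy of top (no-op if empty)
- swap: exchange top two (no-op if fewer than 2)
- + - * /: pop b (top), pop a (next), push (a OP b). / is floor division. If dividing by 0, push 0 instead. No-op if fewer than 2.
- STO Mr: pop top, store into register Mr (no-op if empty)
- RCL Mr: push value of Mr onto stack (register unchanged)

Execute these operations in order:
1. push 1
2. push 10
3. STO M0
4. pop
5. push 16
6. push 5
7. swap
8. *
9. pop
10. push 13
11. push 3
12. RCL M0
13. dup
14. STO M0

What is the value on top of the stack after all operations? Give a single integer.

Answer: 10

Derivation:
After op 1 (push 1): stack=[1] mem=[0,0,0,0]
After op 2 (push 10): stack=[1,10] mem=[0,0,0,0]
After op 3 (STO M0): stack=[1] mem=[10,0,0,0]
After op 4 (pop): stack=[empty] mem=[10,0,0,0]
After op 5 (push 16): stack=[16] mem=[10,0,0,0]
After op 6 (push 5): stack=[16,5] mem=[10,0,0,0]
After op 7 (swap): stack=[5,16] mem=[10,0,0,0]
After op 8 (*): stack=[80] mem=[10,0,0,0]
After op 9 (pop): stack=[empty] mem=[10,0,0,0]
After op 10 (push 13): stack=[13] mem=[10,0,0,0]
After op 11 (push 3): stack=[13,3] mem=[10,0,0,0]
After op 12 (RCL M0): stack=[13,3,10] mem=[10,0,0,0]
After op 13 (dup): stack=[13,3,10,10] mem=[10,0,0,0]
After op 14 (STO M0): stack=[13,3,10] mem=[10,0,0,0]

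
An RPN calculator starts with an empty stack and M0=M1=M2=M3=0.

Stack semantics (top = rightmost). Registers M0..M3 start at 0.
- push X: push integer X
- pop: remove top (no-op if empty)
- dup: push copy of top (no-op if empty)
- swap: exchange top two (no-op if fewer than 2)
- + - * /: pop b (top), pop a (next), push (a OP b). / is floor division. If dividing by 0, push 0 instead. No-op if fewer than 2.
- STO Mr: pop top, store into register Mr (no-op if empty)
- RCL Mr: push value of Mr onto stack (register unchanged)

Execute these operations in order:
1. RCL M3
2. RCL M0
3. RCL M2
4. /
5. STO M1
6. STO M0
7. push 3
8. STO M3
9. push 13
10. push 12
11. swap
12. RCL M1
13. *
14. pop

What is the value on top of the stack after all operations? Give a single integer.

Answer: 12

Derivation:
After op 1 (RCL M3): stack=[0] mem=[0,0,0,0]
After op 2 (RCL M0): stack=[0,0] mem=[0,0,0,0]
After op 3 (RCL M2): stack=[0,0,0] mem=[0,0,0,0]
After op 4 (/): stack=[0,0] mem=[0,0,0,0]
After op 5 (STO M1): stack=[0] mem=[0,0,0,0]
After op 6 (STO M0): stack=[empty] mem=[0,0,0,0]
After op 7 (push 3): stack=[3] mem=[0,0,0,0]
After op 8 (STO M3): stack=[empty] mem=[0,0,0,3]
After op 9 (push 13): stack=[13] mem=[0,0,0,3]
After op 10 (push 12): stack=[13,12] mem=[0,0,0,3]
After op 11 (swap): stack=[12,13] mem=[0,0,0,3]
After op 12 (RCL M1): stack=[12,13,0] mem=[0,0,0,3]
After op 13 (*): stack=[12,0] mem=[0,0,0,3]
After op 14 (pop): stack=[12] mem=[0,0,0,3]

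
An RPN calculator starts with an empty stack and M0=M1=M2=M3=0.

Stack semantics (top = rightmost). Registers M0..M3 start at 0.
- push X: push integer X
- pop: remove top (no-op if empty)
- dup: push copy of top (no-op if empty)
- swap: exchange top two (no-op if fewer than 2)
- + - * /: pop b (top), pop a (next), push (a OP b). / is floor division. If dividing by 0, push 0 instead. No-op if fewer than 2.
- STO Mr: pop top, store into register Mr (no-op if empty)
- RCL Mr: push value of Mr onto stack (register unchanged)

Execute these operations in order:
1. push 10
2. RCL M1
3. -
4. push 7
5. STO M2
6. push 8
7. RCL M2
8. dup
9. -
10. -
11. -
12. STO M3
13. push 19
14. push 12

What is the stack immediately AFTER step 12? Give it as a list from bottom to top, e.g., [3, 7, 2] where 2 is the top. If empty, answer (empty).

After op 1 (push 10): stack=[10] mem=[0,0,0,0]
After op 2 (RCL M1): stack=[10,0] mem=[0,0,0,0]
After op 3 (-): stack=[10] mem=[0,0,0,0]
After op 4 (push 7): stack=[10,7] mem=[0,0,0,0]
After op 5 (STO M2): stack=[10] mem=[0,0,7,0]
After op 6 (push 8): stack=[10,8] mem=[0,0,7,0]
After op 7 (RCL M2): stack=[10,8,7] mem=[0,0,7,0]
After op 8 (dup): stack=[10,8,7,7] mem=[0,0,7,0]
After op 9 (-): stack=[10,8,0] mem=[0,0,7,0]
After op 10 (-): stack=[10,8] mem=[0,0,7,0]
After op 11 (-): stack=[2] mem=[0,0,7,0]
After op 12 (STO M3): stack=[empty] mem=[0,0,7,2]

(empty)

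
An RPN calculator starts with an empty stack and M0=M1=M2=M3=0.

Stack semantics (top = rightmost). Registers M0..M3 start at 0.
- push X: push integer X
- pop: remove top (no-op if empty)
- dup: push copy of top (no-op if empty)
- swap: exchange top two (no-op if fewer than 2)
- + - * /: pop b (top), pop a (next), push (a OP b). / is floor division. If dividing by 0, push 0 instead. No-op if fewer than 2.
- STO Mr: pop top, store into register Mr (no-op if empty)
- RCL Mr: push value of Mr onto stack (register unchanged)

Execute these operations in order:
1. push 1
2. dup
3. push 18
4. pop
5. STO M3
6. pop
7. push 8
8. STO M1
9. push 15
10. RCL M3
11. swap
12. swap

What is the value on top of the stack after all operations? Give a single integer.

After op 1 (push 1): stack=[1] mem=[0,0,0,0]
After op 2 (dup): stack=[1,1] mem=[0,0,0,0]
After op 3 (push 18): stack=[1,1,18] mem=[0,0,0,0]
After op 4 (pop): stack=[1,1] mem=[0,0,0,0]
After op 5 (STO M3): stack=[1] mem=[0,0,0,1]
After op 6 (pop): stack=[empty] mem=[0,0,0,1]
After op 7 (push 8): stack=[8] mem=[0,0,0,1]
After op 8 (STO M1): stack=[empty] mem=[0,8,0,1]
After op 9 (push 15): stack=[15] mem=[0,8,0,1]
After op 10 (RCL M3): stack=[15,1] mem=[0,8,0,1]
After op 11 (swap): stack=[1,15] mem=[0,8,0,1]
After op 12 (swap): stack=[15,1] mem=[0,8,0,1]

Answer: 1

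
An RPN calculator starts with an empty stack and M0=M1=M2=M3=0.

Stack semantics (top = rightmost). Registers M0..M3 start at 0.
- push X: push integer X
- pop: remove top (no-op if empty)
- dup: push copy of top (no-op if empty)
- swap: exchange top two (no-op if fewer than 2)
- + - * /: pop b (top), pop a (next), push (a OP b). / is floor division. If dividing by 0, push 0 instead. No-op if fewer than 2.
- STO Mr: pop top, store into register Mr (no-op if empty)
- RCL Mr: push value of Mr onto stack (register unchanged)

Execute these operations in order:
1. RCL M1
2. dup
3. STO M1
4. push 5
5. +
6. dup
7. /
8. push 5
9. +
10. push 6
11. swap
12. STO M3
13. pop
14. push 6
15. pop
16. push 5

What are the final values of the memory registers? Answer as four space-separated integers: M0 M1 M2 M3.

After op 1 (RCL M1): stack=[0] mem=[0,0,0,0]
After op 2 (dup): stack=[0,0] mem=[0,0,0,0]
After op 3 (STO M1): stack=[0] mem=[0,0,0,0]
After op 4 (push 5): stack=[0,5] mem=[0,0,0,0]
After op 5 (+): stack=[5] mem=[0,0,0,0]
After op 6 (dup): stack=[5,5] mem=[0,0,0,0]
After op 7 (/): stack=[1] mem=[0,0,0,0]
After op 8 (push 5): stack=[1,5] mem=[0,0,0,0]
After op 9 (+): stack=[6] mem=[0,0,0,0]
After op 10 (push 6): stack=[6,6] mem=[0,0,0,0]
After op 11 (swap): stack=[6,6] mem=[0,0,0,0]
After op 12 (STO M3): stack=[6] mem=[0,0,0,6]
After op 13 (pop): stack=[empty] mem=[0,0,0,6]
After op 14 (push 6): stack=[6] mem=[0,0,0,6]
After op 15 (pop): stack=[empty] mem=[0,0,0,6]
After op 16 (push 5): stack=[5] mem=[0,0,0,6]

Answer: 0 0 0 6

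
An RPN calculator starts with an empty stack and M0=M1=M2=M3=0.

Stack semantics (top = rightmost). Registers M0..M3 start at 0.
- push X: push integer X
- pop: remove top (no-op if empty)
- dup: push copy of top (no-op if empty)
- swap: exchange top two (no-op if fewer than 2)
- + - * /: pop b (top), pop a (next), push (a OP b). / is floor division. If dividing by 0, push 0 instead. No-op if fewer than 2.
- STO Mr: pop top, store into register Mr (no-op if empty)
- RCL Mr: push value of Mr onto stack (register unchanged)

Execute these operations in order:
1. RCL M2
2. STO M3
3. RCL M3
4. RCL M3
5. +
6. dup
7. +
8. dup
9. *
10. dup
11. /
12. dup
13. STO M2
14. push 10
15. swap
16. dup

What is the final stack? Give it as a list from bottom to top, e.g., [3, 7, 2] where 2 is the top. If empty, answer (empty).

After op 1 (RCL M2): stack=[0] mem=[0,0,0,0]
After op 2 (STO M3): stack=[empty] mem=[0,0,0,0]
After op 3 (RCL M3): stack=[0] mem=[0,0,0,0]
After op 4 (RCL M3): stack=[0,0] mem=[0,0,0,0]
After op 5 (+): stack=[0] mem=[0,0,0,0]
After op 6 (dup): stack=[0,0] mem=[0,0,0,0]
After op 7 (+): stack=[0] mem=[0,0,0,0]
After op 8 (dup): stack=[0,0] mem=[0,0,0,0]
After op 9 (*): stack=[0] mem=[0,0,0,0]
After op 10 (dup): stack=[0,0] mem=[0,0,0,0]
After op 11 (/): stack=[0] mem=[0,0,0,0]
After op 12 (dup): stack=[0,0] mem=[0,0,0,0]
After op 13 (STO M2): stack=[0] mem=[0,0,0,0]
After op 14 (push 10): stack=[0,10] mem=[0,0,0,0]
After op 15 (swap): stack=[10,0] mem=[0,0,0,0]
After op 16 (dup): stack=[10,0,0] mem=[0,0,0,0]

Answer: [10, 0, 0]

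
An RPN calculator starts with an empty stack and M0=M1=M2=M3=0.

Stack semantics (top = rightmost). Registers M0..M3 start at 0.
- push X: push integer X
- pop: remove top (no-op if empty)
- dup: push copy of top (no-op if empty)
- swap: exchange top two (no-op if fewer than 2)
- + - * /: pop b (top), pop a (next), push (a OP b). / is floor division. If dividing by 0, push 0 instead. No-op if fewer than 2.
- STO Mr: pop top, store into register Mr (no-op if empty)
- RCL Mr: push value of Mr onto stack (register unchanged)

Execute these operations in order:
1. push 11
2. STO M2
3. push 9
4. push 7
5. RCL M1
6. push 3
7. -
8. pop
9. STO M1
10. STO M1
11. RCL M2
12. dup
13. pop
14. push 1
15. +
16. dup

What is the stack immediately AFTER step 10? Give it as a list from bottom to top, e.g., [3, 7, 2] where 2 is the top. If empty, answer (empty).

After op 1 (push 11): stack=[11] mem=[0,0,0,0]
After op 2 (STO M2): stack=[empty] mem=[0,0,11,0]
After op 3 (push 9): stack=[9] mem=[0,0,11,0]
After op 4 (push 7): stack=[9,7] mem=[0,0,11,0]
After op 5 (RCL M1): stack=[9,7,0] mem=[0,0,11,0]
After op 6 (push 3): stack=[9,7,0,3] mem=[0,0,11,0]
After op 7 (-): stack=[9,7,-3] mem=[0,0,11,0]
After op 8 (pop): stack=[9,7] mem=[0,0,11,0]
After op 9 (STO M1): stack=[9] mem=[0,7,11,0]
After op 10 (STO M1): stack=[empty] mem=[0,9,11,0]

(empty)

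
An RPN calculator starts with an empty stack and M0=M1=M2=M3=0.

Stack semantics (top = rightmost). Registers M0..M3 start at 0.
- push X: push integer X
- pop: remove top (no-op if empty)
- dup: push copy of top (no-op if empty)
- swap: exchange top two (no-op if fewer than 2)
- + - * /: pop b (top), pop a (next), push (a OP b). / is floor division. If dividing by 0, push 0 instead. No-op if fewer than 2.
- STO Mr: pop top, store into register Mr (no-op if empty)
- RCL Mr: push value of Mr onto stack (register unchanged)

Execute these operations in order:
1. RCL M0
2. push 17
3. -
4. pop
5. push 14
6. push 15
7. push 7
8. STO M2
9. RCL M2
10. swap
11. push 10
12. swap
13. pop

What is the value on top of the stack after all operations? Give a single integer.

Answer: 10

Derivation:
After op 1 (RCL M0): stack=[0] mem=[0,0,0,0]
After op 2 (push 17): stack=[0,17] mem=[0,0,0,0]
After op 3 (-): stack=[-17] mem=[0,0,0,0]
After op 4 (pop): stack=[empty] mem=[0,0,0,0]
After op 5 (push 14): stack=[14] mem=[0,0,0,0]
After op 6 (push 15): stack=[14,15] mem=[0,0,0,0]
After op 7 (push 7): stack=[14,15,7] mem=[0,0,0,0]
After op 8 (STO M2): stack=[14,15] mem=[0,0,7,0]
After op 9 (RCL M2): stack=[14,15,7] mem=[0,0,7,0]
After op 10 (swap): stack=[14,7,15] mem=[0,0,7,0]
After op 11 (push 10): stack=[14,7,15,10] mem=[0,0,7,0]
After op 12 (swap): stack=[14,7,10,15] mem=[0,0,7,0]
After op 13 (pop): stack=[14,7,10] mem=[0,0,7,0]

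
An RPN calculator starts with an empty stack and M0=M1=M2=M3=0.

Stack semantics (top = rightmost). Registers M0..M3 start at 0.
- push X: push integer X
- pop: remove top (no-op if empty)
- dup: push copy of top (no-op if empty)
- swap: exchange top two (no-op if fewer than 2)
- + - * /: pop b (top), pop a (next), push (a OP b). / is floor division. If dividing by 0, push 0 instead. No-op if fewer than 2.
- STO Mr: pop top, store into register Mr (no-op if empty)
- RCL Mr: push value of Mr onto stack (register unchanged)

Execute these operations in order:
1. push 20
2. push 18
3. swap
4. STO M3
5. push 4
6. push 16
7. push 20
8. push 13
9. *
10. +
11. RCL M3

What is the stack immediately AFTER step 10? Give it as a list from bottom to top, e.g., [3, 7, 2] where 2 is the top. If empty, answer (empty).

After op 1 (push 20): stack=[20] mem=[0,0,0,0]
After op 2 (push 18): stack=[20,18] mem=[0,0,0,0]
After op 3 (swap): stack=[18,20] mem=[0,0,0,0]
After op 4 (STO M3): stack=[18] mem=[0,0,0,20]
After op 5 (push 4): stack=[18,4] mem=[0,0,0,20]
After op 6 (push 16): stack=[18,4,16] mem=[0,0,0,20]
After op 7 (push 20): stack=[18,4,16,20] mem=[0,0,0,20]
After op 8 (push 13): stack=[18,4,16,20,13] mem=[0,0,0,20]
After op 9 (*): stack=[18,4,16,260] mem=[0,0,0,20]
After op 10 (+): stack=[18,4,276] mem=[0,0,0,20]

[18, 4, 276]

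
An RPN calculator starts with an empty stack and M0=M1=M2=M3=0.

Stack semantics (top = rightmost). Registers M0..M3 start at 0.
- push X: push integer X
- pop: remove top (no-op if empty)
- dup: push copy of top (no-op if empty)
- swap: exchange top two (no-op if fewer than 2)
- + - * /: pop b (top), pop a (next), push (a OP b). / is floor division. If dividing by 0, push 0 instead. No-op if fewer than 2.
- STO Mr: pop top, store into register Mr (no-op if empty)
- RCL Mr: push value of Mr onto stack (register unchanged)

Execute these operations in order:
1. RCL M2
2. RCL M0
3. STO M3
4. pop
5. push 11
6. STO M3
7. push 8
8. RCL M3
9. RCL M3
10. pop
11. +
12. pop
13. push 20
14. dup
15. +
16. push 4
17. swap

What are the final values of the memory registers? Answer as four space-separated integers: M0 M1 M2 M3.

Answer: 0 0 0 11

Derivation:
After op 1 (RCL M2): stack=[0] mem=[0,0,0,0]
After op 2 (RCL M0): stack=[0,0] mem=[0,0,0,0]
After op 3 (STO M3): stack=[0] mem=[0,0,0,0]
After op 4 (pop): stack=[empty] mem=[0,0,0,0]
After op 5 (push 11): stack=[11] mem=[0,0,0,0]
After op 6 (STO M3): stack=[empty] mem=[0,0,0,11]
After op 7 (push 8): stack=[8] mem=[0,0,0,11]
After op 8 (RCL M3): stack=[8,11] mem=[0,0,0,11]
After op 9 (RCL M3): stack=[8,11,11] mem=[0,0,0,11]
After op 10 (pop): stack=[8,11] mem=[0,0,0,11]
After op 11 (+): stack=[19] mem=[0,0,0,11]
After op 12 (pop): stack=[empty] mem=[0,0,0,11]
After op 13 (push 20): stack=[20] mem=[0,0,0,11]
After op 14 (dup): stack=[20,20] mem=[0,0,0,11]
After op 15 (+): stack=[40] mem=[0,0,0,11]
After op 16 (push 4): stack=[40,4] mem=[0,0,0,11]
After op 17 (swap): stack=[4,40] mem=[0,0,0,11]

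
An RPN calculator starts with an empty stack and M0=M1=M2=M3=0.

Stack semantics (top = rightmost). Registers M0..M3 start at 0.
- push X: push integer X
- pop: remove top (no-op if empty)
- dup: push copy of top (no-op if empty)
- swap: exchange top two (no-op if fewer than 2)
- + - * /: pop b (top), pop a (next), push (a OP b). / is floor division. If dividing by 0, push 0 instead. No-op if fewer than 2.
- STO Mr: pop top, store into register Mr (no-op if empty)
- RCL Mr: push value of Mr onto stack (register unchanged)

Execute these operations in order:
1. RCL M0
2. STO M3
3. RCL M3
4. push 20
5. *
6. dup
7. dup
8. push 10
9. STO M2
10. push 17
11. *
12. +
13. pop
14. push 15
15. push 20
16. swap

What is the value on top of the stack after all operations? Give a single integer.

Answer: 15

Derivation:
After op 1 (RCL M0): stack=[0] mem=[0,0,0,0]
After op 2 (STO M3): stack=[empty] mem=[0,0,0,0]
After op 3 (RCL M3): stack=[0] mem=[0,0,0,0]
After op 4 (push 20): stack=[0,20] mem=[0,0,0,0]
After op 5 (*): stack=[0] mem=[0,0,0,0]
After op 6 (dup): stack=[0,0] mem=[0,0,0,0]
After op 7 (dup): stack=[0,0,0] mem=[0,0,0,0]
After op 8 (push 10): stack=[0,0,0,10] mem=[0,0,0,0]
After op 9 (STO M2): stack=[0,0,0] mem=[0,0,10,0]
After op 10 (push 17): stack=[0,0,0,17] mem=[0,0,10,0]
After op 11 (*): stack=[0,0,0] mem=[0,0,10,0]
After op 12 (+): stack=[0,0] mem=[0,0,10,0]
After op 13 (pop): stack=[0] mem=[0,0,10,0]
After op 14 (push 15): stack=[0,15] mem=[0,0,10,0]
After op 15 (push 20): stack=[0,15,20] mem=[0,0,10,0]
After op 16 (swap): stack=[0,20,15] mem=[0,0,10,0]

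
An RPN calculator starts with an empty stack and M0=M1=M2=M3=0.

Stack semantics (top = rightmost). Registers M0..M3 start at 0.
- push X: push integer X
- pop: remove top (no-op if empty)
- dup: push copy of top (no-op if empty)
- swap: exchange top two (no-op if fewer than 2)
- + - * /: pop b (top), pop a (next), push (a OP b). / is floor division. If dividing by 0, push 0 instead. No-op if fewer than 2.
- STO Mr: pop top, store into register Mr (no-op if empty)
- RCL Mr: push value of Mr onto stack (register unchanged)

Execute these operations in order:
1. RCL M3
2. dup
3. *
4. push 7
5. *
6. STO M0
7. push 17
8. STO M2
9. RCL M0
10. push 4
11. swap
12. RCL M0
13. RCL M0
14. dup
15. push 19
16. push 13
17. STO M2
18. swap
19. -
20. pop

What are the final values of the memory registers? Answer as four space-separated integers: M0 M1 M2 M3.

Answer: 0 0 13 0

Derivation:
After op 1 (RCL M3): stack=[0] mem=[0,0,0,0]
After op 2 (dup): stack=[0,0] mem=[0,0,0,0]
After op 3 (*): stack=[0] mem=[0,0,0,0]
After op 4 (push 7): stack=[0,7] mem=[0,0,0,0]
After op 5 (*): stack=[0] mem=[0,0,0,0]
After op 6 (STO M0): stack=[empty] mem=[0,0,0,0]
After op 7 (push 17): stack=[17] mem=[0,0,0,0]
After op 8 (STO M2): stack=[empty] mem=[0,0,17,0]
After op 9 (RCL M0): stack=[0] mem=[0,0,17,0]
After op 10 (push 4): stack=[0,4] mem=[0,0,17,0]
After op 11 (swap): stack=[4,0] mem=[0,0,17,0]
After op 12 (RCL M0): stack=[4,0,0] mem=[0,0,17,0]
After op 13 (RCL M0): stack=[4,0,0,0] mem=[0,0,17,0]
After op 14 (dup): stack=[4,0,0,0,0] mem=[0,0,17,0]
After op 15 (push 19): stack=[4,0,0,0,0,19] mem=[0,0,17,0]
After op 16 (push 13): stack=[4,0,0,0,0,19,13] mem=[0,0,17,0]
After op 17 (STO M2): stack=[4,0,0,0,0,19] mem=[0,0,13,0]
After op 18 (swap): stack=[4,0,0,0,19,0] mem=[0,0,13,0]
After op 19 (-): stack=[4,0,0,0,19] mem=[0,0,13,0]
After op 20 (pop): stack=[4,0,0,0] mem=[0,0,13,0]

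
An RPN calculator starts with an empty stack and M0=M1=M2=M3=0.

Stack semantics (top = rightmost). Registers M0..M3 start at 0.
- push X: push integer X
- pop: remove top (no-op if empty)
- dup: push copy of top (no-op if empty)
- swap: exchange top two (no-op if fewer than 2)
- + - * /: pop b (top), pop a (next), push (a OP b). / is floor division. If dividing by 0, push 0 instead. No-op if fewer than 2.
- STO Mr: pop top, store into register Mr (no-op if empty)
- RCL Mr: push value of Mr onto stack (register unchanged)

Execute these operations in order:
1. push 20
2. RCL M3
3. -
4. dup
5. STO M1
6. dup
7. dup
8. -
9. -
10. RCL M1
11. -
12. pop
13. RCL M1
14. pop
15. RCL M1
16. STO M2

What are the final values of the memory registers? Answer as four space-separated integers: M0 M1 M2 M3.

Answer: 0 20 20 0

Derivation:
After op 1 (push 20): stack=[20] mem=[0,0,0,0]
After op 2 (RCL M3): stack=[20,0] mem=[0,0,0,0]
After op 3 (-): stack=[20] mem=[0,0,0,0]
After op 4 (dup): stack=[20,20] mem=[0,0,0,0]
After op 5 (STO M1): stack=[20] mem=[0,20,0,0]
After op 6 (dup): stack=[20,20] mem=[0,20,0,0]
After op 7 (dup): stack=[20,20,20] mem=[0,20,0,0]
After op 8 (-): stack=[20,0] mem=[0,20,0,0]
After op 9 (-): stack=[20] mem=[0,20,0,0]
After op 10 (RCL M1): stack=[20,20] mem=[0,20,0,0]
After op 11 (-): stack=[0] mem=[0,20,0,0]
After op 12 (pop): stack=[empty] mem=[0,20,0,0]
After op 13 (RCL M1): stack=[20] mem=[0,20,0,0]
After op 14 (pop): stack=[empty] mem=[0,20,0,0]
After op 15 (RCL M1): stack=[20] mem=[0,20,0,0]
After op 16 (STO M2): stack=[empty] mem=[0,20,20,0]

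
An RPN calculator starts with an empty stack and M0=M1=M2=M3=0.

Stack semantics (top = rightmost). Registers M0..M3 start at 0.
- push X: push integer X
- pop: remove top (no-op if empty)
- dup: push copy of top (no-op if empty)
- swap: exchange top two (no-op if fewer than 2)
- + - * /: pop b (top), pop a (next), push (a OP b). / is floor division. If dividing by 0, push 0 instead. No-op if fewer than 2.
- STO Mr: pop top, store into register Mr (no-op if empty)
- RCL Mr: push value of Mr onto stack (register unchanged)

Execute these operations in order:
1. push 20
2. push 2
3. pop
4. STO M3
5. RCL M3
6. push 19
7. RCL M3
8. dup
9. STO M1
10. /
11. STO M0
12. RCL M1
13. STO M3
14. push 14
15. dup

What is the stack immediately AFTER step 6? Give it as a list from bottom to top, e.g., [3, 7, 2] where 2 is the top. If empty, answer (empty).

After op 1 (push 20): stack=[20] mem=[0,0,0,0]
After op 2 (push 2): stack=[20,2] mem=[0,0,0,0]
After op 3 (pop): stack=[20] mem=[0,0,0,0]
After op 4 (STO M3): stack=[empty] mem=[0,0,0,20]
After op 5 (RCL M3): stack=[20] mem=[0,0,0,20]
After op 6 (push 19): stack=[20,19] mem=[0,0,0,20]

[20, 19]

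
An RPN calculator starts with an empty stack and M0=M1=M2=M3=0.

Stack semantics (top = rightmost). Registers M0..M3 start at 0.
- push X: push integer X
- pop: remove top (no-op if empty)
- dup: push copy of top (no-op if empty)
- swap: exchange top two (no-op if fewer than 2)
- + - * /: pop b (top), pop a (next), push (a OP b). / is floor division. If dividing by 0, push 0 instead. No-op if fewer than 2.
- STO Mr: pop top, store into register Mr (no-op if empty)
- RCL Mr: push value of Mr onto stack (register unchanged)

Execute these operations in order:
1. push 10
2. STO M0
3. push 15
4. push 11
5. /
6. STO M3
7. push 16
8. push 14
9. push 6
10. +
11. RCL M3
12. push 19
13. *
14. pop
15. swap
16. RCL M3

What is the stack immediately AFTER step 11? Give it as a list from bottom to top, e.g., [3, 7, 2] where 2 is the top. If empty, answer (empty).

After op 1 (push 10): stack=[10] mem=[0,0,0,0]
After op 2 (STO M0): stack=[empty] mem=[10,0,0,0]
After op 3 (push 15): stack=[15] mem=[10,0,0,0]
After op 4 (push 11): stack=[15,11] mem=[10,0,0,0]
After op 5 (/): stack=[1] mem=[10,0,0,0]
After op 6 (STO M3): stack=[empty] mem=[10,0,0,1]
After op 7 (push 16): stack=[16] mem=[10,0,0,1]
After op 8 (push 14): stack=[16,14] mem=[10,0,0,1]
After op 9 (push 6): stack=[16,14,6] mem=[10,0,0,1]
After op 10 (+): stack=[16,20] mem=[10,0,0,1]
After op 11 (RCL M3): stack=[16,20,1] mem=[10,0,0,1]

[16, 20, 1]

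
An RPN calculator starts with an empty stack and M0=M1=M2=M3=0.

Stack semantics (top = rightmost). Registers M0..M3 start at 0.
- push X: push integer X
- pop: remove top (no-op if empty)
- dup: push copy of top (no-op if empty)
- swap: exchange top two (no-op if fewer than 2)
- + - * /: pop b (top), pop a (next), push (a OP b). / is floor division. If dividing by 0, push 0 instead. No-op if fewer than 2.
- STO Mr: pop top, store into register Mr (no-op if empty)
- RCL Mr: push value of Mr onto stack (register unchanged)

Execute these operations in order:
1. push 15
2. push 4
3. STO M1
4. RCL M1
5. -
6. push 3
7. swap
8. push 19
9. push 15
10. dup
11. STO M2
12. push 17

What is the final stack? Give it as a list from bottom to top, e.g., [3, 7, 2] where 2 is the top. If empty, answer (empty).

Answer: [3, 11, 19, 15, 17]

Derivation:
After op 1 (push 15): stack=[15] mem=[0,0,0,0]
After op 2 (push 4): stack=[15,4] mem=[0,0,0,0]
After op 3 (STO M1): stack=[15] mem=[0,4,0,0]
After op 4 (RCL M1): stack=[15,4] mem=[0,4,0,0]
After op 5 (-): stack=[11] mem=[0,4,0,0]
After op 6 (push 3): stack=[11,3] mem=[0,4,0,0]
After op 7 (swap): stack=[3,11] mem=[0,4,0,0]
After op 8 (push 19): stack=[3,11,19] mem=[0,4,0,0]
After op 9 (push 15): stack=[3,11,19,15] mem=[0,4,0,0]
After op 10 (dup): stack=[3,11,19,15,15] mem=[0,4,0,0]
After op 11 (STO M2): stack=[3,11,19,15] mem=[0,4,15,0]
After op 12 (push 17): stack=[3,11,19,15,17] mem=[0,4,15,0]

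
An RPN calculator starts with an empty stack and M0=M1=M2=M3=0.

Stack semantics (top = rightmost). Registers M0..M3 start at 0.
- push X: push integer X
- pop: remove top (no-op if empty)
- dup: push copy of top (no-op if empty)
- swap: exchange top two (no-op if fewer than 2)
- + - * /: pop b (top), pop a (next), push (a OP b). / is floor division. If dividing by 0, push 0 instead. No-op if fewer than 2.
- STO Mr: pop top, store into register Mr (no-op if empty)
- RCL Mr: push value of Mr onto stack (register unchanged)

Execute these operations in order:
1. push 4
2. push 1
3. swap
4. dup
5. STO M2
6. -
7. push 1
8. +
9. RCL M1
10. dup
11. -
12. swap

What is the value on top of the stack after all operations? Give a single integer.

Answer: -2

Derivation:
After op 1 (push 4): stack=[4] mem=[0,0,0,0]
After op 2 (push 1): stack=[4,1] mem=[0,0,0,0]
After op 3 (swap): stack=[1,4] mem=[0,0,0,0]
After op 4 (dup): stack=[1,4,4] mem=[0,0,0,0]
After op 5 (STO M2): stack=[1,4] mem=[0,0,4,0]
After op 6 (-): stack=[-3] mem=[0,0,4,0]
After op 7 (push 1): stack=[-3,1] mem=[0,0,4,0]
After op 8 (+): stack=[-2] mem=[0,0,4,0]
After op 9 (RCL M1): stack=[-2,0] mem=[0,0,4,0]
After op 10 (dup): stack=[-2,0,0] mem=[0,0,4,0]
After op 11 (-): stack=[-2,0] mem=[0,0,4,0]
After op 12 (swap): stack=[0,-2] mem=[0,0,4,0]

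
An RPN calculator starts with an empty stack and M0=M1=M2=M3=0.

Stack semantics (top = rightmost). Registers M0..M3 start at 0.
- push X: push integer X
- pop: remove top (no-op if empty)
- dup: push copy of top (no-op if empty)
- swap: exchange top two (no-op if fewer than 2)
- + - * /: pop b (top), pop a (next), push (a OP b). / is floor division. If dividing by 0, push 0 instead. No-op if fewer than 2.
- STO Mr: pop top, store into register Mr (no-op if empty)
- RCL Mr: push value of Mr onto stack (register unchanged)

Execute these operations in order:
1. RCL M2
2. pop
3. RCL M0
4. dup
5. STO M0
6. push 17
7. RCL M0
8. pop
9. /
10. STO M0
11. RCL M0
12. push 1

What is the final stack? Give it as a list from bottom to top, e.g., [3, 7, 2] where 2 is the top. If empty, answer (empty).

Answer: [0, 1]

Derivation:
After op 1 (RCL M2): stack=[0] mem=[0,0,0,0]
After op 2 (pop): stack=[empty] mem=[0,0,0,0]
After op 3 (RCL M0): stack=[0] mem=[0,0,0,0]
After op 4 (dup): stack=[0,0] mem=[0,0,0,0]
After op 5 (STO M0): stack=[0] mem=[0,0,0,0]
After op 6 (push 17): stack=[0,17] mem=[0,0,0,0]
After op 7 (RCL M0): stack=[0,17,0] mem=[0,0,0,0]
After op 8 (pop): stack=[0,17] mem=[0,0,0,0]
After op 9 (/): stack=[0] mem=[0,0,0,0]
After op 10 (STO M0): stack=[empty] mem=[0,0,0,0]
After op 11 (RCL M0): stack=[0] mem=[0,0,0,0]
After op 12 (push 1): stack=[0,1] mem=[0,0,0,0]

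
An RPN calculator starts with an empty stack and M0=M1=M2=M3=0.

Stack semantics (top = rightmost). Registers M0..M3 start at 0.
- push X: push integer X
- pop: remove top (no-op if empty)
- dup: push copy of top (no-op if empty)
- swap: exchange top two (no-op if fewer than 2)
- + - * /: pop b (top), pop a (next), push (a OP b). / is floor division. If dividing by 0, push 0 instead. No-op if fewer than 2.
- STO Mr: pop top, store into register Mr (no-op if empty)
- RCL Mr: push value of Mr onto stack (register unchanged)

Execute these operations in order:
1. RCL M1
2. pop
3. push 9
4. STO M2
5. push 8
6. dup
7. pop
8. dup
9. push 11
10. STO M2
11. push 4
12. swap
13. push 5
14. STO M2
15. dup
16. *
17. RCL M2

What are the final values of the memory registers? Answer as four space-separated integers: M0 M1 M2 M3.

After op 1 (RCL M1): stack=[0] mem=[0,0,0,0]
After op 2 (pop): stack=[empty] mem=[0,0,0,0]
After op 3 (push 9): stack=[9] mem=[0,0,0,0]
After op 4 (STO M2): stack=[empty] mem=[0,0,9,0]
After op 5 (push 8): stack=[8] mem=[0,0,9,0]
After op 6 (dup): stack=[8,8] mem=[0,0,9,0]
After op 7 (pop): stack=[8] mem=[0,0,9,0]
After op 8 (dup): stack=[8,8] mem=[0,0,9,0]
After op 9 (push 11): stack=[8,8,11] mem=[0,0,9,0]
After op 10 (STO M2): stack=[8,8] mem=[0,0,11,0]
After op 11 (push 4): stack=[8,8,4] mem=[0,0,11,0]
After op 12 (swap): stack=[8,4,8] mem=[0,0,11,0]
After op 13 (push 5): stack=[8,4,8,5] mem=[0,0,11,0]
After op 14 (STO M2): stack=[8,4,8] mem=[0,0,5,0]
After op 15 (dup): stack=[8,4,8,8] mem=[0,0,5,0]
After op 16 (*): stack=[8,4,64] mem=[0,0,5,0]
After op 17 (RCL M2): stack=[8,4,64,5] mem=[0,0,5,0]

Answer: 0 0 5 0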